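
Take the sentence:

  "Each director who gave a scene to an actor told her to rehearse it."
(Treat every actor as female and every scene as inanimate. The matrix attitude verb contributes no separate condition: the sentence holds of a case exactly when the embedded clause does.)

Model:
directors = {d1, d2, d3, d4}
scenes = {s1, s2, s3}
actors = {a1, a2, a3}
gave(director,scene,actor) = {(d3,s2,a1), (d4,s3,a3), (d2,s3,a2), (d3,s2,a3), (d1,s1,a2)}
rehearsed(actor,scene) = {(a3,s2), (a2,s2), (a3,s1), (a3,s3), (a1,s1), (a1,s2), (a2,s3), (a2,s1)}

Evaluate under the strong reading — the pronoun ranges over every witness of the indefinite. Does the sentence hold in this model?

True

"her" takes "an actor" as antecedent and "it" takes "a scene"; both are donkey pronouns co-varying with the restrictor.
Strong reading: for every (d,s,a) with gave(d,s,a), rehearsed(a,s).
Restrictor triples: (d1,s1,a2)→rehearsed(a2,s1) ✓  (d2,s3,a2)→rehearsed(a2,s3) ✓  (d3,s2,a1)→rehearsed(a1,s2) ✓  (d3,s2,a3)→rehearsed(a3,s2) ✓  (d4,s3,a3)→rehearsed(a3,s3) ✓
Every restrictor triple satisfies the scope.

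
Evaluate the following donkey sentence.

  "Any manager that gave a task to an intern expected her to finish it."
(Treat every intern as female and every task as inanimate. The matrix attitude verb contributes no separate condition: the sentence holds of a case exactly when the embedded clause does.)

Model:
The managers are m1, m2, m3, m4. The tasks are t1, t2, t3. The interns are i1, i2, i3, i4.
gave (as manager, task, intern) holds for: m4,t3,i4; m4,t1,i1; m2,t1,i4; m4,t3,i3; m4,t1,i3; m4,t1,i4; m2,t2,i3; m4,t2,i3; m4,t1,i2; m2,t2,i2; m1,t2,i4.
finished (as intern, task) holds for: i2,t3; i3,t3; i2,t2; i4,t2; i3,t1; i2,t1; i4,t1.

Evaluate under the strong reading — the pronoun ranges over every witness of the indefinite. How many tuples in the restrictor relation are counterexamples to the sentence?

"her" takes "an intern" as antecedent and "it" takes "a task"; both are donkey pronouns co-varying with the restrictor.
Strong reading: for every (m,t,i) with gave(m,t,i), finished(i,t).
Restrictor triples: (m1,t2,i4)→finished(i4,t2) ✓  (m2,t1,i4)→finished(i4,t1) ✓  (m2,t2,i2)→finished(i2,t2) ✓  (m2,t2,i3)→finished(i3,t2) ✗  (m4,t1,i1)→finished(i1,t1) ✗  (m4,t1,i2)→finished(i2,t1) ✓  (m4,t1,i3)→finished(i3,t1) ✓  (m4,t1,i4)→finished(i4,t1) ✓  (m4,t2,i3)→finished(i3,t2) ✗  (m4,t3,i3)→finished(i3,t3) ✓  (m4,t3,i4)→finished(i4,t3) ✗
Counterexamples (restrictor triples failing the scope): 4.

4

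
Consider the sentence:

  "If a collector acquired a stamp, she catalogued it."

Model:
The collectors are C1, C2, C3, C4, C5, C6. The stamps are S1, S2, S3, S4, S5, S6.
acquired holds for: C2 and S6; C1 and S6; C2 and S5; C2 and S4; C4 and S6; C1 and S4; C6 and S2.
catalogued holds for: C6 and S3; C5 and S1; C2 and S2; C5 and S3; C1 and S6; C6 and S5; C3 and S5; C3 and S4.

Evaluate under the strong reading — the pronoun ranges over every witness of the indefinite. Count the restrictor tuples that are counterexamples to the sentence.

6

"it" takes "a stamp" as antecedent — a donkey pronoun bound across the clause boundary.
Strong reading: for every (c,s) with acquired(c,s), catalogued(c,s).
Restrictor pairs: (C1,S4) ✗  (C1,S6) ✓  (C2,S4) ✗  (C2,S5) ✗  (C2,S6) ✗  (C4,S6) ✗  (C6,S2) ✗
Counterexamples (restrictor pairs failing the scope): 6.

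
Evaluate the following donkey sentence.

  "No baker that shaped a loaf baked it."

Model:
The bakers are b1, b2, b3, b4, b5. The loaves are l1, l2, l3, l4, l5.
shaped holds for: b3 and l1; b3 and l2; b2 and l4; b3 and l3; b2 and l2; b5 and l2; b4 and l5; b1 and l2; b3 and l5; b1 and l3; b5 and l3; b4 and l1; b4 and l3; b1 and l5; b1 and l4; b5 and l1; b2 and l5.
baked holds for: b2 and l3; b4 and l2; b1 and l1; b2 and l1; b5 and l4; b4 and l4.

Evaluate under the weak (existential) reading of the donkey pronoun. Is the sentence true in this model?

"it" takes "a loaf" as antecedent — a donkey pronoun bound across the clause boundary.
Truth condition: for no (b,l) with shaped(b,l) does baked(b,l) hold.
Restrictor pairs — does the scope hold? (b1,l2):fails  (b1,l3):fails  (b1,l4):fails  (b1,l5):fails  (b2,l2):fails  (b2,l4):fails  (b2,l5):fails  (b3,l1):fails  (b3,l2):fails  (b3,l3):fails  (b3,l5):fails  (b4,l1):fails  (b4,l3):fails  (b4,l5):fails  (b5,l1):fails  (b5,l2):fails  (b5,l3):fails
Scope holds for no restrictor pair, so the sentence is true.

True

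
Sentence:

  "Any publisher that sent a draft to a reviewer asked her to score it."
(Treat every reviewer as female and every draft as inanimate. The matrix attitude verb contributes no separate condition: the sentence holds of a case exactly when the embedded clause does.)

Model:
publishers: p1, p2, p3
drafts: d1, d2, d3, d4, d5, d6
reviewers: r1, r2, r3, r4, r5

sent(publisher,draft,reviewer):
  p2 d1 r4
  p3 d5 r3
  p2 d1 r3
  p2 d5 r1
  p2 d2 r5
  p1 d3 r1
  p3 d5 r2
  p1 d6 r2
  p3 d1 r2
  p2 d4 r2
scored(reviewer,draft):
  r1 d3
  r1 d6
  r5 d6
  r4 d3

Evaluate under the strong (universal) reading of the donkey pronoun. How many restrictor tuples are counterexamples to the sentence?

9

"her" takes "a reviewer" as antecedent and "it" takes "a draft"; both are donkey pronouns co-varying with the restrictor.
Strong reading: for every (p,d,r) with sent(p,d,r), scored(r,d).
Restrictor triples: (p1,d3,r1)→scored(r1,d3) ✓  (p1,d6,r2)→scored(r2,d6) ✗  (p2,d1,r3)→scored(r3,d1) ✗  (p2,d1,r4)→scored(r4,d1) ✗  (p2,d2,r5)→scored(r5,d2) ✗  (p2,d4,r2)→scored(r2,d4) ✗  (p2,d5,r1)→scored(r1,d5) ✗  (p3,d1,r2)→scored(r2,d1) ✗  (p3,d5,r2)→scored(r2,d5) ✗  (p3,d5,r3)→scored(r3,d5) ✗
Counterexamples (restrictor triples failing the scope): 9.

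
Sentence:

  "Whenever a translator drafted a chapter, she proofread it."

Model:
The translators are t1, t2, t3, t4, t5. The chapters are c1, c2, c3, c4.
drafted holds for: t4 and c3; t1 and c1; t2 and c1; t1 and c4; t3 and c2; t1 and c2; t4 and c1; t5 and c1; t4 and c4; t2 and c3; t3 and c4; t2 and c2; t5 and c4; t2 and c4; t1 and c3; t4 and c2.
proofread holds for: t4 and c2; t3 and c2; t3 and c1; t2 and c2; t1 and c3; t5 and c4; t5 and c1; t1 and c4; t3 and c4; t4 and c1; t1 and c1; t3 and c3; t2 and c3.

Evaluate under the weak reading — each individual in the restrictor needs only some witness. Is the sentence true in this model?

True

"it" takes "a chapter" as antecedent — a donkey pronoun bound across the clause boundary.
Weak reading: every translator t with some drafted-chapter has at least one drafted-chapter c such that proofread(t,c).
Per translator: t1:✓  t2:✓  t3:✓  t4:✓  t5:✓
Every translator in the restrictor has a witness.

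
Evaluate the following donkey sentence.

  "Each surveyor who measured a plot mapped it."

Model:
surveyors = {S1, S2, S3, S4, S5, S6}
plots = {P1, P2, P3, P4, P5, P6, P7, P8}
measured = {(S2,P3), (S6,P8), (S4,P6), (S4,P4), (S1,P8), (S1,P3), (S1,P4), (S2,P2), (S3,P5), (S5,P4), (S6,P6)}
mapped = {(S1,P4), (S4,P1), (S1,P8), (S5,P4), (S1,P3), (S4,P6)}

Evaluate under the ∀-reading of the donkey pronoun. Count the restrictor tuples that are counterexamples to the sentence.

6

"it" takes "a plot" as antecedent — a donkey pronoun bound across the clause boundary.
Strong reading: for every (s,p) with measured(s,p), mapped(s,p).
Restrictor pairs: (S1,P3) ✓  (S1,P4) ✓  (S1,P8) ✓  (S2,P2) ✗  (S2,P3) ✗  (S3,P5) ✗  (S4,P4) ✗  (S4,P6) ✓  (S5,P4) ✓  (S6,P6) ✗  (S6,P8) ✗
Counterexamples (restrictor pairs failing the scope): 6.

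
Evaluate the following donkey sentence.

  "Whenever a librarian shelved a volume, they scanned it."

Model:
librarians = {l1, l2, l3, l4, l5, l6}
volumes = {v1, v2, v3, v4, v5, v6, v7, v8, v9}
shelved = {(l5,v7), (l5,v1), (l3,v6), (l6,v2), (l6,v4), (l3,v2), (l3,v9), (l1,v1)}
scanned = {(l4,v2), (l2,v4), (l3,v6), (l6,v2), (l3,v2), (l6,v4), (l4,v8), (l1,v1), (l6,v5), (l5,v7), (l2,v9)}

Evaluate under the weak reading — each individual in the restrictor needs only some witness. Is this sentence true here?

True

"it" takes "a volume" as antecedent — a donkey pronoun bound across the clause boundary.
Weak reading: every librarian l with some shelved-volume has at least one shelved-volume v such that scanned(l,v).
Per librarian: l1:✓  l3:✓  l5:✓  l6:✓
Every librarian in the restrictor has a witness.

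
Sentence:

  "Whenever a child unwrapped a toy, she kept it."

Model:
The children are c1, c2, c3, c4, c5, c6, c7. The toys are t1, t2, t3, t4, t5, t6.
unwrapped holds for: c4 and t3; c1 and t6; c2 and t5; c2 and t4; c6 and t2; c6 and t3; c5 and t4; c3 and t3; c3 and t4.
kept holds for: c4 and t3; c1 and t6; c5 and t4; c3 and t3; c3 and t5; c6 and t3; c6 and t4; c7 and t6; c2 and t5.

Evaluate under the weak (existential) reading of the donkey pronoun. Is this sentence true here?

True

"it" takes "a toy" as antecedent — a donkey pronoun bound across the clause boundary.
Weak reading: every child c with some unwrapped-toy has at least one unwrapped-toy t such that kept(c,t).
Per child: c1:✓  c2:✓  c3:✓  c4:✓  c5:✓  c6:✓
Every child in the restrictor has a witness.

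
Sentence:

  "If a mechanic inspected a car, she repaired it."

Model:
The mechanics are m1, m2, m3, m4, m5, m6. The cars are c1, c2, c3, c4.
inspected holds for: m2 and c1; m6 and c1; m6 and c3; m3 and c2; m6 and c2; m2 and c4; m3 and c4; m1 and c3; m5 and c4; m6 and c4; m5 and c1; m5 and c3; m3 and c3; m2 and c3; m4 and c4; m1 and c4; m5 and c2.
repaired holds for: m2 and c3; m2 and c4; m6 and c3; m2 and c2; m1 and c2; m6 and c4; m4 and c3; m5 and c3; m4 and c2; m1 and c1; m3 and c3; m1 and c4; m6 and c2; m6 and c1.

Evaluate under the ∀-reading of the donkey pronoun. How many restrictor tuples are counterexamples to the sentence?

8

"it" takes "a car" as antecedent — a donkey pronoun bound across the clause boundary.
Strong reading: for every (m,c) with inspected(m,c), repaired(m,c).
Restrictor pairs: (m1,c3) ✗  (m1,c4) ✓  (m2,c1) ✗  (m2,c3) ✓  (m2,c4) ✓  (m3,c2) ✗  (m3,c3) ✓  (m3,c4) ✗  (m4,c4) ✗  (m5,c1) ✗  (m5,c2) ✗  (m5,c3) ✓  (m5,c4) ✗  (m6,c1) ✓  (m6,c2) ✓  (m6,c3) ✓  (m6,c4) ✓
Counterexamples (restrictor pairs failing the scope): 8.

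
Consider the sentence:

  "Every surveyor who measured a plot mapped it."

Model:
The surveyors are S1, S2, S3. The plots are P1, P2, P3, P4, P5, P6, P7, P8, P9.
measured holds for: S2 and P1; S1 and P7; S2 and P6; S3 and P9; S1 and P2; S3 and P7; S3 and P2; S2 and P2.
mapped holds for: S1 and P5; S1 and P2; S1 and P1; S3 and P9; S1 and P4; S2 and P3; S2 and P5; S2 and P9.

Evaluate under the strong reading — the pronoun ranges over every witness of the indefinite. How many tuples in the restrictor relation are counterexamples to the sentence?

"it" takes "a plot" as antecedent — a donkey pronoun bound across the clause boundary.
Strong reading: for every (s,p) with measured(s,p), mapped(s,p).
Restrictor pairs: (S1,P2) ✓  (S1,P7) ✗  (S2,P1) ✗  (S2,P2) ✗  (S2,P6) ✗  (S3,P2) ✗  (S3,P7) ✗  (S3,P9) ✓
Counterexamples (restrictor pairs failing the scope): 6.

6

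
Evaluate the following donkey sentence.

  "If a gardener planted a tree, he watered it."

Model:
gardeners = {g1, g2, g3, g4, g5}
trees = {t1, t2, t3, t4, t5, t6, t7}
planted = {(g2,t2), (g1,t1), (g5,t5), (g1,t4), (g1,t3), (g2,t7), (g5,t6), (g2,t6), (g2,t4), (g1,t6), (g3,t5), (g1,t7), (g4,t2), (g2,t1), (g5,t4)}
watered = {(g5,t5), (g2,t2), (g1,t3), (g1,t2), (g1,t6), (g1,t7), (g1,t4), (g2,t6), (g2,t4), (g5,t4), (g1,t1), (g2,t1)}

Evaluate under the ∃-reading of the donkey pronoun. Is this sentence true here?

False

"it" takes "a tree" as antecedent — a donkey pronoun bound across the clause boundary.
Weak reading: every gardener g with some planted-tree has at least one planted-tree t such that watered(g,t).
Per gardener: g1:✓  g2:✓  g3:✗  g4:✗  g5:✓
g3 has no witness among its planted-trees.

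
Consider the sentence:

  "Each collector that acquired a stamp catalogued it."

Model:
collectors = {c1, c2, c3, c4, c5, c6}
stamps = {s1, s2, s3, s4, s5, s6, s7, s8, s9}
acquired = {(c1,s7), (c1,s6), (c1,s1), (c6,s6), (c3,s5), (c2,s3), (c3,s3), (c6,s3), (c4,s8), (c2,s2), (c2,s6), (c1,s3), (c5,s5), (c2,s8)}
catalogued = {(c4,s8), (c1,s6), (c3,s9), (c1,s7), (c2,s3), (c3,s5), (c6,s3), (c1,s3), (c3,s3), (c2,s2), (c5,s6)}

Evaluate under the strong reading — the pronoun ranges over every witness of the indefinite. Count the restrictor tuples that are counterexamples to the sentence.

5

"it" takes "a stamp" as antecedent — a donkey pronoun bound across the clause boundary.
Strong reading: for every (c,s) with acquired(c,s), catalogued(c,s).
Restrictor pairs: (c1,s1) ✗  (c1,s3) ✓  (c1,s6) ✓  (c1,s7) ✓  (c2,s2) ✓  (c2,s3) ✓  (c2,s6) ✗  (c2,s8) ✗  (c3,s3) ✓  (c3,s5) ✓  (c4,s8) ✓  (c5,s5) ✗  (c6,s3) ✓  (c6,s6) ✗
Counterexamples (restrictor pairs failing the scope): 5.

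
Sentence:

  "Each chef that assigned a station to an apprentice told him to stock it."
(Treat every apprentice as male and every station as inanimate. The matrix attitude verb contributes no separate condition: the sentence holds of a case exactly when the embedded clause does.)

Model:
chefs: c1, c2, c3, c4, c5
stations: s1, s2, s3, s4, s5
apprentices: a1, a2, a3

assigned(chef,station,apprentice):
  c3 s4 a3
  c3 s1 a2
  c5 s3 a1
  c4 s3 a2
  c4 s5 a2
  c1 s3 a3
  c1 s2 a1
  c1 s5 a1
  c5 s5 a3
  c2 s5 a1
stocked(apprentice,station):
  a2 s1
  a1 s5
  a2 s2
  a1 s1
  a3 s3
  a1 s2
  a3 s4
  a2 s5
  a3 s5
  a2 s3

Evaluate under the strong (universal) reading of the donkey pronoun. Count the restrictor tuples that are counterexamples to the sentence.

"him" takes "an apprentice" as antecedent and "it" takes "a station"; both are donkey pronouns co-varying with the restrictor.
Strong reading: for every (c,s,a) with assigned(c,s,a), stocked(a,s).
Restrictor triples: (c1,s2,a1)→stocked(a1,s2) ✓  (c1,s3,a3)→stocked(a3,s3) ✓  (c1,s5,a1)→stocked(a1,s5) ✓  (c2,s5,a1)→stocked(a1,s5) ✓  (c3,s1,a2)→stocked(a2,s1) ✓  (c3,s4,a3)→stocked(a3,s4) ✓  (c4,s3,a2)→stocked(a2,s3) ✓  (c4,s5,a2)→stocked(a2,s5) ✓  (c5,s3,a1)→stocked(a1,s3) ✗  (c5,s5,a3)→stocked(a3,s5) ✓
Counterexamples (restrictor triples failing the scope): 1.

1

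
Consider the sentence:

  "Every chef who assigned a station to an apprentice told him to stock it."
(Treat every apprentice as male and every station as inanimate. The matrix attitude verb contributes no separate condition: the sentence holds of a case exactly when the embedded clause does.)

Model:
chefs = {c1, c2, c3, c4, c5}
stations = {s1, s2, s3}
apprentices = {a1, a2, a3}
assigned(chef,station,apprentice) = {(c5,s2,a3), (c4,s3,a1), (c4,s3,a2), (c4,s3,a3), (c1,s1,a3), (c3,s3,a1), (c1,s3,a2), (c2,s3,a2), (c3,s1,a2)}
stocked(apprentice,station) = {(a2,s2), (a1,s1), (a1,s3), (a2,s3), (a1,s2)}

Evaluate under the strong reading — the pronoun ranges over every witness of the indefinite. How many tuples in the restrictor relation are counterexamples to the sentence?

"him" takes "an apprentice" as antecedent and "it" takes "a station"; both are donkey pronouns co-varying with the restrictor.
Strong reading: for every (c,s,a) with assigned(c,s,a), stocked(a,s).
Restrictor triples: (c1,s1,a3)→stocked(a3,s1) ✗  (c1,s3,a2)→stocked(a2,s3) ✓  (c2,s3,a2)→stocked(a2,s3) ✓  (c3,s1,a2)→stocked(a2,s1) ✗  (c3,s3,a1)→stocked(a1,s3) ✓  (c4,s3,a1)→stocked(a1,s3) ✓  (c4,s3,a2)→stocked(a2,s3) ✓  (c4,s3,a3)→stocked(a3,s3) ✗  (c5,s2,a3)→stocked(a3,s2) ✗
Counterexamples (restrictor triples failing the scope): 4.

4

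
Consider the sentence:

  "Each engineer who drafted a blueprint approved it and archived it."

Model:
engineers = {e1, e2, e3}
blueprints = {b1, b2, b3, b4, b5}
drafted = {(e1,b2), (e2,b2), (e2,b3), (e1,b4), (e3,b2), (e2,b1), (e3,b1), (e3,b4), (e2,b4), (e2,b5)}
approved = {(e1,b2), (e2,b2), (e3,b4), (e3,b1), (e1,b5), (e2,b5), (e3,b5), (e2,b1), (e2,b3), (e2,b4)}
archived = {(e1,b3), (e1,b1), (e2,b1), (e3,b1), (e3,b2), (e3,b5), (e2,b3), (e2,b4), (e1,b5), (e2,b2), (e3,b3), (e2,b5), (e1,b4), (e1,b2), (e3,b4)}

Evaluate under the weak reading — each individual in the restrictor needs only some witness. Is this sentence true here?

"it" takes "a blueprint" as antecedent — a donkey pronoun bound across the clause boundary.
Weak reading: every engineer e with some drafted-blueprint has at least one drafted-blueprint b such that approved(e,b) ∧ archived(e,b).
Per engineer: e1:✓  e2:✓  e3:✓
Every engineer in the restrictor has a witness.

True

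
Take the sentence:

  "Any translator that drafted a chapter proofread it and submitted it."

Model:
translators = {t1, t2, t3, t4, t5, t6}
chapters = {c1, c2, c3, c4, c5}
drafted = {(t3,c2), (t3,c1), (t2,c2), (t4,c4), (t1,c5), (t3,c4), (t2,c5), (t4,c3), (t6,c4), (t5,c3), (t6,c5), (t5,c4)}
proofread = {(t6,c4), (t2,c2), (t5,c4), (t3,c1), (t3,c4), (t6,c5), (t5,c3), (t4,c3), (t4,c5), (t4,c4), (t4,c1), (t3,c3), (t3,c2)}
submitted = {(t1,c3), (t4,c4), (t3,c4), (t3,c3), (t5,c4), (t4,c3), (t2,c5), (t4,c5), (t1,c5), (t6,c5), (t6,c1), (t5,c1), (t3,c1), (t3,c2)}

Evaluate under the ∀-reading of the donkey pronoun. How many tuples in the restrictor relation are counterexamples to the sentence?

5

"it" takes "a chapter" as antecedent — a donkey pronoun bound across the clause boundary.
Strong reading: for every (t,c) with drafted(t,c), proofread(t,c) ∧ submitted(t,c).
Restrictor pairs: (t1,c5) ✗  (t2,c2) ✗  (t2,c5) ✗  (t3,c1) ✓  (t3,c2) ✓  (t3,c4) ✓  (t4,c3) ✓  (t4,c4) ✓  (t5,c3) ✗  (t5,c4) ✓  (t6,c4) ✗  (t6,c5) ✓
Counterexamples (restrictor pairs failing the scope): 5.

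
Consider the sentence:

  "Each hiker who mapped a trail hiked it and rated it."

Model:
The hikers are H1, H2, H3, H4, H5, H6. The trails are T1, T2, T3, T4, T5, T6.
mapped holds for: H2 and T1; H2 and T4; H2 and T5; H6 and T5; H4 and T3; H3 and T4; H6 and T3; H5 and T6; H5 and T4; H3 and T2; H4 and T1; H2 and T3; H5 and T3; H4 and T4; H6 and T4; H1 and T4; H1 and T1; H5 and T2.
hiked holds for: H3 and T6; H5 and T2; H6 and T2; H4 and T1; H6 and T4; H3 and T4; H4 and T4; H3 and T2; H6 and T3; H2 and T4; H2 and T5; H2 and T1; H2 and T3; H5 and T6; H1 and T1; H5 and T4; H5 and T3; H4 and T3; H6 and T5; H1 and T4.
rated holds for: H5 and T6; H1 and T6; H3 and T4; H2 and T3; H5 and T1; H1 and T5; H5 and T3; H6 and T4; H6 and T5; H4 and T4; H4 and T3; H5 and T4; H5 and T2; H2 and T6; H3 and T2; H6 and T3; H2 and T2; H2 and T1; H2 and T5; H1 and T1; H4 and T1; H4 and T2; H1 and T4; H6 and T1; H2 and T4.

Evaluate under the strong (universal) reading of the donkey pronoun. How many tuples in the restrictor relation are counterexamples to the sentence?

0

"it" takes "a trail" as antecedent — a donkey pronoun bound across the clause boundary.
Strong reading: for every (h,t) with mapped(h,t), hiked(h,t) ∧ rated(h,t).
Restrictor pairs: (H1,T1) ✓  (H1,T4) ✓  (H2,T1) ✓  (H2,T3) ✓  (H2,T4) ✓  (H2,T5) ✓  (H3,T2) ✓  (H3,T4) ✓  (H4,T1) ✓  (H4,T3) ✓  (H4,T4) ✓  (H5,T2) ✓  (H5,T3) ✓  (H5,T4) ✓  (H5,T6) ✓  (H6,T3) ✓  (H6,T4) ✓  (H6,T5) ✓
Counterexamples (restrictor pairs failing the scope): 0.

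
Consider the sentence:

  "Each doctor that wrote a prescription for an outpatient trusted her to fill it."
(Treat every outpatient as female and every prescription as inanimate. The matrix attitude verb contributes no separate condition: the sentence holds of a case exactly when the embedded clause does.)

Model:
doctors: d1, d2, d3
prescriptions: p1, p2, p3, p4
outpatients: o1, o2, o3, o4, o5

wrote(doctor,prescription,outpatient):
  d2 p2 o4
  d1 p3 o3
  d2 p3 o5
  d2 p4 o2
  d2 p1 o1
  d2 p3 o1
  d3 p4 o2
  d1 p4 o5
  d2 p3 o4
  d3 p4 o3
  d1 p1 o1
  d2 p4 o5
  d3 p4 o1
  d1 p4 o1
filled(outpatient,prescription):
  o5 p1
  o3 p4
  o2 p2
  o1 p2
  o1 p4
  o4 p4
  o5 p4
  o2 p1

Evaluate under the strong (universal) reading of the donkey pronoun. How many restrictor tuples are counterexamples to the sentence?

9

"her" takes "an outpatient" as antecedent and "it" takes "a prescription"; both are donkey pronouns co-varying with the restrictor.
Strong reading: for every (d,p,o) with wrote(d,p,o), filled(o,p).
Restrictor triples: (d1,p1,o1)→filled(o1,p1) ✗  (d1,p3,o3)→filled(o3,p3) ✗  (d1,p4,o1)→filled(o1,p4) ✓  (d1,p4,o5)→filled(o5,p4) ✓  (d2,p1,o1)→filled(o1,p1) ✗  (d2,p2,o4)→filled(o4,p2) ✗  (d2,p3,o1)→filled(o1,p3) ✗  (d2,p3,o4)→filled(o4,p3) ✗  (d2,p3,o5)→filled(o5,p3) ✗  (d2,p4,o2)→filled(o2,p4) ✗  (d2,p4,o5)→filled(o5,p4) ✓  (d3,p4,o1)→filled(o1,p4) ✓  (d3,p4,o2)→filled(o2,p4) ✗  (d3,p4,o3)→filled(o3,p4) ✓
Counterexamples (restrictor triples failing the scope): 9.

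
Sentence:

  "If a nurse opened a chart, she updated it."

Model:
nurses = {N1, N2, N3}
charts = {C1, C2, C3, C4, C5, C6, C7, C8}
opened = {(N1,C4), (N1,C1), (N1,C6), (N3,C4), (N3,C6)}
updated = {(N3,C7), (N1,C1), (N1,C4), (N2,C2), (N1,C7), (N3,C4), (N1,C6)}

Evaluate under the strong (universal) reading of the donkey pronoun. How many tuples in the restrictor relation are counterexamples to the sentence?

1

"it" takes "a chart" as antecedent — a donkey pronoun bound across the clause boundary.
Strong reading: for every (n,c) with opened(n,c), updated(n,c).
Restrictor pairs: (N1,C1) ✓  (N1,C4) ✓  (N1,C6) ✓  (N3,C4) ✓  (N3,C6) ✗
Counterexamples (restrictor pairs failing the scope): 1.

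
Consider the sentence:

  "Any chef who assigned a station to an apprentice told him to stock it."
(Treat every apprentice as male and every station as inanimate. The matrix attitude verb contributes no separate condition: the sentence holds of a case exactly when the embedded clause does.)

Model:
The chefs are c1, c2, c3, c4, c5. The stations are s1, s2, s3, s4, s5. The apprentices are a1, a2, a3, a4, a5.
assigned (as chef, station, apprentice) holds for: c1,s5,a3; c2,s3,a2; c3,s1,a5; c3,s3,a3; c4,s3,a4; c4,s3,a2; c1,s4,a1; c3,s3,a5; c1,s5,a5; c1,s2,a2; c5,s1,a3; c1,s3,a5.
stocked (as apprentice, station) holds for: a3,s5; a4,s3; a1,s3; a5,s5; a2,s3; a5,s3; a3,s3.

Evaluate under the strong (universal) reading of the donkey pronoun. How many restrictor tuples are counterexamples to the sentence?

4

"him" takes "an apprentice" as antecedent and "it" takes "a station"; both are donkey pronouns co-varying with the restrictor.
Strong reading: for every (c,s,a) with assigned(c,s,a), stocked(a,s).
Restrictor triples: (c1,s2,a2)→stocked(a2,s2) ✗  (c1,s3,a5)→stocked(a5,s3) ✓  (c1,s4,a1)→stocked(a1,s4) ✗  (c1,s5,a3)→stocked(a3,s5) ✓  (c1,s5,a5)→stocked(a5,s5) ✓  (c2,s3,a2)→stocked(a2,s3) ✓  (c3,s1,a5)→stocked(a5,s1) ✗  (c3,s3,a3)→stocked(a3,s3) ✓  (c3,s3,a5)→stocked(a5,s3) ✓  (c4,s3,a2)→stocked(a2,s3) ✓  (c4,s3,a4)→stocked(a4,s3) ✓  (c5,s1,a3)→stocked(a3,s1) ✗
Counterexamples (restrictor triples failing the scope): 4.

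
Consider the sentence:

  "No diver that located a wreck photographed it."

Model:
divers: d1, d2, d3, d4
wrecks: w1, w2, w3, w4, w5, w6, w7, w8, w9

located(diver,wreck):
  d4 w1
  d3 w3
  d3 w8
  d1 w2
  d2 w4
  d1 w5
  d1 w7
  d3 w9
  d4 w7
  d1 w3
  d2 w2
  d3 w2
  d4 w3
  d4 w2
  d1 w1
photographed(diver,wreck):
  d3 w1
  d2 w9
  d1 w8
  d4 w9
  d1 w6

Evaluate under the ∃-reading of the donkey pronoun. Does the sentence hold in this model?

True

"it" takes "a wreck" as antecedent — a donkey pronoun bound across the clause boundary.
Truth condition: for no (d,w) with located(d,w) does photographed(d,w) hold.
Restrictor pairs — does the scope hold? (d1,w1):fails  (d1,w2):fails  (d1,w3):fails  (d1,w5):fails  (d1,w7):fails  (d2,w2):fails  (d2,w4):fails  (d3,w2):fails  (d3,w3):fails  (d3,w8):fails  (d3,w9):fails  (d4,w1):fails  (d4,w2):fails  (d4,w3):fails  (d4,w7):fails
Scope holds for no restrictor pair, so the sentence is true.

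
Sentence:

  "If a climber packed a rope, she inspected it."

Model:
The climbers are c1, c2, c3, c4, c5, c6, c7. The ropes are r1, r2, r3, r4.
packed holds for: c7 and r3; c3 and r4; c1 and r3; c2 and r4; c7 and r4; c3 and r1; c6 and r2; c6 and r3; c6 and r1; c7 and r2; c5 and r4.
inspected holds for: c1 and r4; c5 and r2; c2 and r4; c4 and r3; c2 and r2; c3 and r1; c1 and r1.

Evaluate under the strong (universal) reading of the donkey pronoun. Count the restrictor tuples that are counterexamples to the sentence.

9

"it" takes "a rope" as antecedent — a donkey pronoun bound across the clause boundary.
Strong reading: for every (c,r) with packed(c,r), inspected(c,r).
Restrictor pairs: (c1,r3) ✗  (c2,r4) ✓  (c3,r1) ✓  (c3,r4) ✗  (c5,r4) ✗  (c6,r1) ✗  (c6,r2) ✗  (c6,r3) ✗  (c7,r2) ✗  (c7,r3) ✗  (c7,r4) ✗
Counterexamples (restrictor pairs failing the scope): 9.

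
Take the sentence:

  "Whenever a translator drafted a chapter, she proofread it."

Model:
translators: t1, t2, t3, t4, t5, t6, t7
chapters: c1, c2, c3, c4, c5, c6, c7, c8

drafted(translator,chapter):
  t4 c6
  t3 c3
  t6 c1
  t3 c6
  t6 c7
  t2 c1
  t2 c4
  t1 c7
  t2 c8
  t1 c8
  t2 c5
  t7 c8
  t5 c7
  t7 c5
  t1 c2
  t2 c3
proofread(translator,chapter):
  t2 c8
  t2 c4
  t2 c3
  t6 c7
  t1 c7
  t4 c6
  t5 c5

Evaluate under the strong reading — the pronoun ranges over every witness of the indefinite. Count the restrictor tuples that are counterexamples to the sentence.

10

"it" takes "a chapter" as antecedent — a donkey pronoun bound across the clause boundary.
Strong reading: for every (t,c) with drafted(t,c), proofread(t,c).
Restrictor pairs: (t1,c2) ✗  (t1,c7) ✓  (t1,c8) ✗  (t2,c1) ✗  (t2,c3) ✓  (t2,c4) ✓  (t2,c5) ✗  (t2,c8) ✓  (t3,c3) ✗  (t3,c6) ✗  (t4,c6) ✓  (t5,c7) ✗  (t6,c1) ✗  (t6,c7) ✓  (t7,c5) ✗  (t7,c8) ✗
Counterexamples (restrictor pairs failing the scope): 10.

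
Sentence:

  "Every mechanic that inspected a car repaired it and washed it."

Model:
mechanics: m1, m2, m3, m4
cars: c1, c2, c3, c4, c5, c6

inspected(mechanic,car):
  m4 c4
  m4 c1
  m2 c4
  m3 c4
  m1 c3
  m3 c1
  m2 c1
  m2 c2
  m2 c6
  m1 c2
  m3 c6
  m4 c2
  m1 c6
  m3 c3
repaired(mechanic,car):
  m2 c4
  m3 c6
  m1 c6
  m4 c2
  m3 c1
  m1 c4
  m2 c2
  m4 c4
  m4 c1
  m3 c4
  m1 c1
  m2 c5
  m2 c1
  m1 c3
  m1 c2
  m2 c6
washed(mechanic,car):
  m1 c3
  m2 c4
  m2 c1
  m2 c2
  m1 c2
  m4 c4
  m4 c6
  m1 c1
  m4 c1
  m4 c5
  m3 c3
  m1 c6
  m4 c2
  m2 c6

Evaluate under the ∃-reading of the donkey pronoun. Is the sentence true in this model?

"it" takes "a car" as antecedent — a donkey pronoun bound across the clause boundary.
Weak reading: every mechanic m with some inspected-car has at least one inspected-car c such that repaired(m,c) ∧ washed(m,c).
Per mechanic: m1:✓  m2:✓  m3:✗  m4:✓
m3 has no witness among its inspected-cars.

False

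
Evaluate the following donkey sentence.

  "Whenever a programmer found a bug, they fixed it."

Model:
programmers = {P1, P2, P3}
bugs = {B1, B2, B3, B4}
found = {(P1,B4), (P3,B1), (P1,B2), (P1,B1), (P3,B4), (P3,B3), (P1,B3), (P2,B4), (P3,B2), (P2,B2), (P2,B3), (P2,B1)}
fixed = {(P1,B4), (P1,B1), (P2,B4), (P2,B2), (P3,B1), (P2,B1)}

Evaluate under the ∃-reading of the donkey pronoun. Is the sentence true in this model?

"it" takes "a bug" as antecedent — a donkey pronoun bound across the clause boundary.
Weak reading: every programmer p with some found-bug has at least one found-bug b such that fixed(p,b).
Per programmer: P1:✓  P2:✓  P3:✓
Every programmer in the restrictor has a witness.

True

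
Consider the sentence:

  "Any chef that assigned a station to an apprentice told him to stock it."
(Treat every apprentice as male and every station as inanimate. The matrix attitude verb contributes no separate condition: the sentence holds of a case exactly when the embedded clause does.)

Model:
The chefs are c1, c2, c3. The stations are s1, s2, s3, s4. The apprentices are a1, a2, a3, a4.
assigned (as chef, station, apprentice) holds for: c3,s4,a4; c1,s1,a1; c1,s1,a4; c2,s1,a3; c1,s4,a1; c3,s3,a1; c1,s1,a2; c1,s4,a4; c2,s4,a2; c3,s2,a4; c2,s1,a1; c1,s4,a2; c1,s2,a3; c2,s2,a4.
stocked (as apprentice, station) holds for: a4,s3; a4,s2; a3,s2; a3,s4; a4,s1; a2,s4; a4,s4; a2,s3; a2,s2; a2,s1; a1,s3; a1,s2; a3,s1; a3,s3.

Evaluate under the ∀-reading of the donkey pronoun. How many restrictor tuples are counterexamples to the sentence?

"him" takes "an apprentice" as antecedent and "it" takes "a station"; both are donkey pronouns co-varying with the restrictor.
Strong reading: for every (c,s,a) with assigned(c,s,a), stocked(a,s).
Restrictor triples: (c1,s1,a1)→stocked(a1,s1) ✗  (c1,s1,a2)→stocked(a2,s1) ✓  (c1,s1,a4)→stocked(a4,s1) ✓  (c1,s2,a3)→stocked(a3,s2) ✓  (c1,s4,a1)→stocked(a1,s4) ✗  (c1,s4,a2)→stocked(a2,s4) ✓  (c1,s4,a4)→stocked(a4,s4) ✓  (c2,s1,a1)→stocked(a1,s1) ✗  (c2,s1,a3)→stocked(a3,s1) ✓  (c2,s2,a4)→stocked(a4,s2) ✓  (c2,s4,a2)→stocked(a2,s4) ✓  (c3,s2,a4)→stocked(a4,s2) ✓  (c3,s3,a1)→stocked(a1,s3) ✓  (c3,s4,a4)→stocked(a4,s4) ✓
Counterexamples (restrictor triples failing the scope): 3.

3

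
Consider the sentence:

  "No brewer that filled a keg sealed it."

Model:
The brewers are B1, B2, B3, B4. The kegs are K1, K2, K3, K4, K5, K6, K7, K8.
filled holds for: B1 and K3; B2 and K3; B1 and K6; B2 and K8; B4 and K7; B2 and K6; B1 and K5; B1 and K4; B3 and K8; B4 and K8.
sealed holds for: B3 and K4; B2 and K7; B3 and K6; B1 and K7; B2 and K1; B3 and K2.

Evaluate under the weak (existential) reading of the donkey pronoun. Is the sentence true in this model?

"it" takes "a keg" as antecedent — a donkey pronoun bound across the clause boundary.
Truth condition: for no (b,k) with filled(b,k) does sealed(b,k) hold.
Restrictor pairs — does the scope hold? (B1,K3):fails  (B1,K4):fails  (B1,K5):fails  (B1,K6):fails  (B2,K3):fails  (B2,K6):fails  (B2,K8):fails  (B3,K8):fails  (B4,K7):fails  (B4,K8):fails
Scope holds for no restrictor pair, so the sentence is true.

True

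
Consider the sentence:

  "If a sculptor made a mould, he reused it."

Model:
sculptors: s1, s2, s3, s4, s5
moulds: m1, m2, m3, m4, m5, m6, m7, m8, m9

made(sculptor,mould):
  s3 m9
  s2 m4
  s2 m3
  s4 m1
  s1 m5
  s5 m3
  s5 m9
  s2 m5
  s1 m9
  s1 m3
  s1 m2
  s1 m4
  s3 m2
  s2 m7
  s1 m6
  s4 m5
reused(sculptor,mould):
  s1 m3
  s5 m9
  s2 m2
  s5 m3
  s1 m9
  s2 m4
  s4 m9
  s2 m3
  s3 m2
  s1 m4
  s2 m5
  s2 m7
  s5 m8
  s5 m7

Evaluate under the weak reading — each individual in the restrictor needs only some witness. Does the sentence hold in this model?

"it" takes "a mould" as antecedent — a donkey pronoun bound across the clause boundary.
Weak reading: every sculptor s with some made-mould has at least one made-mould m such that reused(s,m).
Per sculptor: s1:✓  s2:✓  s3:✓  s4:✗  s5:✓
s4 has no witness among its made-moulds.

False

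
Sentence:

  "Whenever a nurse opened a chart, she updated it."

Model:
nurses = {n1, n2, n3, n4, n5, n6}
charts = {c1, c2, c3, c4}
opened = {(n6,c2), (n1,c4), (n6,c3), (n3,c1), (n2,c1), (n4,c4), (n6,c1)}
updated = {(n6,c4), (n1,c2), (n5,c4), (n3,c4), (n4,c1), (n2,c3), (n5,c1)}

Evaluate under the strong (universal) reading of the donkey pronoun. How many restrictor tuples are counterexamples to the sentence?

7

"it" takes "a chart" as antecedent — a donkey pronoun bound across the clause boundary.
Strong reading: for every (n,c) with opened(n,c), updated(n,c).
Restrictor pairs: (n1,c4) ✗  (n2,c1) ✗  (n3,c1) ✗  (n4,c4) ✗  (n6,c1) ✗  (n6,c2) ✗  (n6,c3) ✗
Counterexamples (restrictor pairs failing the scope): 7.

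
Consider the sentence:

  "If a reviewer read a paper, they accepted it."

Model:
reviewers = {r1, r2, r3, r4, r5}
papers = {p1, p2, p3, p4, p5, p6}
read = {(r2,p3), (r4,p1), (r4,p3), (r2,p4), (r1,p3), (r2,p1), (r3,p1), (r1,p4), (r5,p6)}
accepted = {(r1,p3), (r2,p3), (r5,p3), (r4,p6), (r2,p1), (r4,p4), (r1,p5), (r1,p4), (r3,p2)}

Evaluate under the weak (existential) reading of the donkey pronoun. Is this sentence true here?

False

"it" takes "a paper" as antecedent — a donkey pronoun bound across the clause boundary.
Weak reading: every reviewer r with some read-paper has at least one read-paper p such that accepted(r,p).
Per reviewer: r1:✓  r2:✓  r3:✗  r4:✗  r5:✗
r3 has no witness among its read-papers.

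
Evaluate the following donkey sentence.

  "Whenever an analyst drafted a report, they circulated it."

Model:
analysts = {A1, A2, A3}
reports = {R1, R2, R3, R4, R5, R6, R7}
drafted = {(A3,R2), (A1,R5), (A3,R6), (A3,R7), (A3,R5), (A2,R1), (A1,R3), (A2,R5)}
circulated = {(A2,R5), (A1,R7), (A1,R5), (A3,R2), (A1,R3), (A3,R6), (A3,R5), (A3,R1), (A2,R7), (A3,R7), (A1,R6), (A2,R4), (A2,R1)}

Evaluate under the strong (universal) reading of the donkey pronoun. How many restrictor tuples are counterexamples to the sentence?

"it" takes "a report" as antecedent — a donkey pronoun bound across the clause boundary.
Strong reading: for every (a,r) with drafted(a,r), circulated(a,r).
Restrictor pairs: (A1,R3) ✓  (A1,R5) ✓  (A2,R1) ✓  (A2,R5) ✓  (A3,R2) ✓  (A3,R5) ✓  (A3,R6) ✓  (A3,R7) ✓
Counterexamples (restrictor pairs failing the scope): 0.

0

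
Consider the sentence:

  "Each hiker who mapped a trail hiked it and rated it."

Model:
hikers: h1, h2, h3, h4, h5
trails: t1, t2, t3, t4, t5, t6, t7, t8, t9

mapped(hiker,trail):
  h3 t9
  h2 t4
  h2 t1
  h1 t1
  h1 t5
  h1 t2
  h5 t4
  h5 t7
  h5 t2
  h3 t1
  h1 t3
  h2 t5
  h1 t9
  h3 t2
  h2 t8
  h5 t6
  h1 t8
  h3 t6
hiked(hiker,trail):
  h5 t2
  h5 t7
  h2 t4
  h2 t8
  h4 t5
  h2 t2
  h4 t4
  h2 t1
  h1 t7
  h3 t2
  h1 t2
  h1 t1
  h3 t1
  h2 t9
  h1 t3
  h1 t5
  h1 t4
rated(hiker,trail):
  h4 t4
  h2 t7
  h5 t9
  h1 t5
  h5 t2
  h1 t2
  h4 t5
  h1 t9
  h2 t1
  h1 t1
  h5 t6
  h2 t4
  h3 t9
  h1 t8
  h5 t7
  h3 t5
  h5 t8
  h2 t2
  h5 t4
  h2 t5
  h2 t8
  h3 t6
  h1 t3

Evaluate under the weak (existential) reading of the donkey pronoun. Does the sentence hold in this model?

False

"it" takes "a trail" as antecedent — a donkey pronoun bound across the clause boundary.
Weak reading: every hiker h with some mapped-trail has at least one mapped-trail t such that hiked(h,t) ∧ rated(h,t).
Per hiker: h1:✓  h2:✓  h3:✗  h5:✓
h3 has no witness among its mapped-trails.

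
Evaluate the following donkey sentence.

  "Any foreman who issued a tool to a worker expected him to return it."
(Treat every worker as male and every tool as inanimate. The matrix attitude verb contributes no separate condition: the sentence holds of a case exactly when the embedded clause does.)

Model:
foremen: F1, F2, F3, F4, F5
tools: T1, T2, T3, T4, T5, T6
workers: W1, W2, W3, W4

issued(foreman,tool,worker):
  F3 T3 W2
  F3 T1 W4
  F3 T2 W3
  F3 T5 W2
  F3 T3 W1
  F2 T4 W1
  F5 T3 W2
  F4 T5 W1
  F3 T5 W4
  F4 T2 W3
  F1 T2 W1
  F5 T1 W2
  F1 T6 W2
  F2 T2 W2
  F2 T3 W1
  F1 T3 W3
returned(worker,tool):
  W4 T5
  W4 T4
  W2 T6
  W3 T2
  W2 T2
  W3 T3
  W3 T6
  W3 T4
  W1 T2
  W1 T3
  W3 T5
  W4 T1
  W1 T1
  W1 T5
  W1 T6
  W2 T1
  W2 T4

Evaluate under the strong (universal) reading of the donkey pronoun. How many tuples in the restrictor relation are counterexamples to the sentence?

4

"him" takes "a worker" as antecedent and "it" takes "a tool"; both are donkey pronouns co-varying with the restrictor.
Strong reading: for every (f,t,w) with issued(f,t,w), returned(w,t).
Restrictor triples: (F1,T2,W1)→returned(W1,T2) ✓  (F1,T3,W3)→returned(W3,T3) ✓  (F1,T6,W2)→returned(W2,T6) ✓  (F2,T2,W2)→returned(W2,T2) ✓  (F2,T3,W1)→returned(W1,T3) ✓  (F2,T4,W1)→returned(W1,T4) ✗  (F3,T1,W4)→returned(W4,T1) ✓  (F3,T2,W3)→returned(W3,T2) ✓  (F3,T3,W1)→returned(W1,T3) ✓  (F3,T3,W2)→returned(W2,T3) ✗  (F3,T5,W2)→returned(W2,T5) ✗  (F3,T5,W4)→returned(W4,T5) ✓  (F4,T2,W3)→returned(W3,T2) ✓  (F4,T5,W1)→returned(W1,T5) ✓  (F5,T1,W2)→returned(W2,T1) ✓  (F5,T3,W2)→returned(W2,T3) ✗
Counterexamples (restrictor triples failing the scope): 4.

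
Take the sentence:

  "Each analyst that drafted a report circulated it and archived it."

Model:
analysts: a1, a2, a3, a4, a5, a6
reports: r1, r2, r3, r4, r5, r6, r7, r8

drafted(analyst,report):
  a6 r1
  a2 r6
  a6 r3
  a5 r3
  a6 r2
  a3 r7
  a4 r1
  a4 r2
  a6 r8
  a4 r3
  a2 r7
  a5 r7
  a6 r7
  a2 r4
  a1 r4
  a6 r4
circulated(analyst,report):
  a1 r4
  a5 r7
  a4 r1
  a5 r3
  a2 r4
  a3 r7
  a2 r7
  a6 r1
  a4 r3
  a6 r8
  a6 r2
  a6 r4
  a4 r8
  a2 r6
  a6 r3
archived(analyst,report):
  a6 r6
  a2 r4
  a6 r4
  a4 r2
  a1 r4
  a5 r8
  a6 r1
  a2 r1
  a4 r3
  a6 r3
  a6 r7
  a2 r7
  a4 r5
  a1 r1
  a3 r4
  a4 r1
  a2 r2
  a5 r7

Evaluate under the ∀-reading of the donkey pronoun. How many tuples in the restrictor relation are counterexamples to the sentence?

"it" takes "a report" as antecedent — a donkey pronoun bound across the clause boundary.
Strong reading: for every (a,r) with drafted(a,r), circulated(a,r) ∧ archived(a,r).
Restrictor pairs: (a1,r4) ✓  (a2,r4) ✓  (a2,r6) ✗  (a2,r7) ✓  (a3,r7) ✗  (a4,r1) ✓  (a4,r2) ✗  (a4,r3) ✓  (a5,r3) ✗  (a5,r7) ✓  (a6,r1) ✓  (a6,r2) ✗  (a6,r3) ✓  (a6,r4) ✓  (a6,r7) ✗  (a6,r8) ✗
Counterexamples (restrictor pairs failing the scope): 7.

7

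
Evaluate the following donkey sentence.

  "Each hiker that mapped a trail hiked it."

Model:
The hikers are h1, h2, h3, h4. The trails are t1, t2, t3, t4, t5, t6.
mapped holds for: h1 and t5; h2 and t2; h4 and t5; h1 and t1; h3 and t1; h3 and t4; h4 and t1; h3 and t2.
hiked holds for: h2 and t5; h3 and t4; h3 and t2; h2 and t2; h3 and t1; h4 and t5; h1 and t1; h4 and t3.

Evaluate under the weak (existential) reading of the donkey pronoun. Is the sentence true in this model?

"it" takes "a trail" as antecedent — a donkey pronoun bound across the clause boundary.
Weak reading: every hiker h with some mapped-trail has at least one mapped-trail t such that hiked(h,t).
Per hiker: h1:✓  h2:✓  h3:✓  h4:✓
Every hiker in the restrictor has a witness.

True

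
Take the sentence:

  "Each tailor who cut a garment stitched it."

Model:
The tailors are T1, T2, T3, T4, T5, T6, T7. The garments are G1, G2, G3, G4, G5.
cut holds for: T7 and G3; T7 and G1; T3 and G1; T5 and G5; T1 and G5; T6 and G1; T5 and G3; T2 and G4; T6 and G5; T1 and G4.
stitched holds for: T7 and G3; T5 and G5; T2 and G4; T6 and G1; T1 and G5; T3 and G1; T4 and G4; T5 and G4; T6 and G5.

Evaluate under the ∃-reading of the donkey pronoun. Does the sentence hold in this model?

"it" takes "a garment" as antecedent — a donkey pronoun bound across the clause boundary.
Weak reading: every tailor t with some cut-garment has at least one cut-garment g such that stitched(t,g).
Per tailor: T1:✓  T2:✓  T3:✓  T5:✓  T6:✓  T7:✓
Every tailor in the restrictor has a witness.

True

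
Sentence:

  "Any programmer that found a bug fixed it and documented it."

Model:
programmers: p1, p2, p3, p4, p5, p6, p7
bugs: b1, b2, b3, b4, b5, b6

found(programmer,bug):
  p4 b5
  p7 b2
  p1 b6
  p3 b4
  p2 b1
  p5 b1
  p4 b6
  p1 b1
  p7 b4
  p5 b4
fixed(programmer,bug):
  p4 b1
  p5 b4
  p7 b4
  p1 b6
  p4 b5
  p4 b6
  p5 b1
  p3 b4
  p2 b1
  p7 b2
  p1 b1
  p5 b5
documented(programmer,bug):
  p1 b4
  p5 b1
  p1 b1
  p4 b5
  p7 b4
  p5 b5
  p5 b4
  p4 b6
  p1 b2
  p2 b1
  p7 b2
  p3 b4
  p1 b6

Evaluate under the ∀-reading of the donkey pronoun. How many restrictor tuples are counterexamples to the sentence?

"it" takes "a bug" as antecedent — a donkey pronoun bound across the clause boundary.
Strong reading: for every (p,b) with found(p,b), fixed(p,b) ∧ documented(p,b).
Restrictor pairs: (p1,b1) ✓  (p1,b6) ✓  (p2,b1) ✓  (p3,b4) ✓  (p4,b5) ✓  (p4,b6) ✓  (p5,b1) ✓  (p5,b4) ✓  (p7,b2) ✓  (p7,b4) ✓
Counterexamples (restrictor pairs failing the scope): 0.

0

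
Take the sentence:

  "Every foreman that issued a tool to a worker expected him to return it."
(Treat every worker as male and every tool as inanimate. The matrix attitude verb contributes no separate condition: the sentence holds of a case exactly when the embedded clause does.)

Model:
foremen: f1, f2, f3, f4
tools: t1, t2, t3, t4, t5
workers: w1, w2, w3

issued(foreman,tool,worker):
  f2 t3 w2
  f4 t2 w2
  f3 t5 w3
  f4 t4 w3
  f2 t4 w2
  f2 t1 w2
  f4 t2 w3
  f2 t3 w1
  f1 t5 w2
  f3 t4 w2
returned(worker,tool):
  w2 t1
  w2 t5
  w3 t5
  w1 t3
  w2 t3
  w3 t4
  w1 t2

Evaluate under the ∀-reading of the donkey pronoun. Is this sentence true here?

False

"him" takes "a worker" as antecedent and "it" takes "a tool"; both are donkey pronouns co-varying with the restrictor.
Strong reading: for every (f,t,w) with issued(f,t,w), returned(w,t).
Restrictor triples: (f1,t5,w2)→returned(w2,t5) ✓  (f2,t1,w2)→returned(w2,t1) ✓  (f2,t3,w1)→returned(w1,t3) ✓  (f2,t3,w2)→returned(w2,t3) ✓  (f2,t4,w2)→returned(w2,t4) ✗  (f3,t4,w2)→returned(w2,t4) ✗  (f3,t5,w3)→returned(w3,t5) ✓  (f4,t2,w2)→returned(w2,t2) ✗  (f4,t2,w3)→returned(w3,t2) ✗  (f4,t4,w3)→returned(w3,t4) ✓
Counterexample: (f2,t4,w2) — returned(w2,t4) does not hold.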